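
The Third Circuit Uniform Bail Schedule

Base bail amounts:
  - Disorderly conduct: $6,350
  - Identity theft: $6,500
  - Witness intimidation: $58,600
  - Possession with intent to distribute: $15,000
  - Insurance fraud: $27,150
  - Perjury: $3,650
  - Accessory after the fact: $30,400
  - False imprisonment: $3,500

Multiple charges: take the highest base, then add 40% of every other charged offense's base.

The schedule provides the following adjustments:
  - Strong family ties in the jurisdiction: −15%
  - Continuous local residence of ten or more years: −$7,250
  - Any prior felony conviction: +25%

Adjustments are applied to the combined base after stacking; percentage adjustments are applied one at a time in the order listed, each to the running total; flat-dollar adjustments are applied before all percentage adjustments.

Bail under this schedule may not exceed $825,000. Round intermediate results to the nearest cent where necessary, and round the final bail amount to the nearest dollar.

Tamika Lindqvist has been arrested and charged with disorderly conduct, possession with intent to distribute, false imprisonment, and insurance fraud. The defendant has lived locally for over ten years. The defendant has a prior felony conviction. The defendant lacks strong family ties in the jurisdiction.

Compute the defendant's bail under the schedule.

Base amounts from the schedule: disorderly conduct $6,350; possession with intent to distribute $15,000; false imprisonment $3,500; insurance fraud $27,150.
Stacking rule: highest base plus 40% of each additional charge. Highest is insurance fraud at $27,150. Additional: $6,350 × 40% = $2,540; $15,000 × 40% = $6,000; $3,500 × 40% = $1,400. Combined base = $27,150 + $9,940 = $37,090.
Continuous local residence of ten or more years (−$7,250 flat): $37,090 − $7,250 = $29,840.
Any prior felony conviction (+25%): $29,840 × 1.25 = $37,300.
$37,300 is within the $825,000 maximum.

$37,300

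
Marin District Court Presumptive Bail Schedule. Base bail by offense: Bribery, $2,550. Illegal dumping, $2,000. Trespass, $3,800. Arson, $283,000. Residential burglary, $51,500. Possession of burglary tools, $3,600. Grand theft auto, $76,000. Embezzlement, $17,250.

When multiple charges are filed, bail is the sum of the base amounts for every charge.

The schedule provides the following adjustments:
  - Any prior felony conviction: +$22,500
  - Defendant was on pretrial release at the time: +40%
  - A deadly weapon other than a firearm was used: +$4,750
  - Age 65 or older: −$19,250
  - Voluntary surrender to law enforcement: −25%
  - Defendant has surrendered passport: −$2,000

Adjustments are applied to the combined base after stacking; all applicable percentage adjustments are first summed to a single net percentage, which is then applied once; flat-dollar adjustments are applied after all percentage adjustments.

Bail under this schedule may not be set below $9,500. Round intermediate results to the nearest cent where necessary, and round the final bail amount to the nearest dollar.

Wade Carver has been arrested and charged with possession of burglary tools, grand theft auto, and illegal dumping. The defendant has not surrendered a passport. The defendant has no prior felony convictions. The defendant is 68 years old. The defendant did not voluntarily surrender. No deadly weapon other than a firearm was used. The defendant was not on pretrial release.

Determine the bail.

Base amounts from the schedule: possession of burglary tools $3,600; grand theft auto $76,000; illegal dumping $2,000.
Stacking rule: sum of all bases. $3,600 + $76,000 + $2,000 = $81,600.
Age 65 or older (−$19,250 flat): $81,600 − $19,250 = $62,350.
$62,350 is at or above the $9,500 minimum.

$62,350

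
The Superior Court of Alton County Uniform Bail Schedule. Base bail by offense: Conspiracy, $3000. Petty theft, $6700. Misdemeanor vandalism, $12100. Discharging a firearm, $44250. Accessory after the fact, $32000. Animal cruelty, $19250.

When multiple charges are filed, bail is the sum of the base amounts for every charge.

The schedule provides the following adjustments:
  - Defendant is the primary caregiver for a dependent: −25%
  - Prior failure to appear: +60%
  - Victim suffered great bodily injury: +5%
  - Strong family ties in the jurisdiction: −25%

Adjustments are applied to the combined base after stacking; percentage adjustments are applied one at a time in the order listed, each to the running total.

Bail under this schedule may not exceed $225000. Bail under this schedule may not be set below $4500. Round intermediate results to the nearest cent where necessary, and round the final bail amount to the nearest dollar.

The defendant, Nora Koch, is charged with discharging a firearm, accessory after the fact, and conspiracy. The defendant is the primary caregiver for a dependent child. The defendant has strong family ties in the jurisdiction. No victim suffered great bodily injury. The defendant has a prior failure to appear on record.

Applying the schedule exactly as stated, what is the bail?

Base amounts from the schedule: discharging a firearm $44250; accessory after the fact $32000; conspiracy $3000.
Stacking rule: sum of all bases. $44250 + $32000 + $3000 = $79250.
Defendant is the primary caregiver for a dependent (−25%): $79250 × 0.75 = $59437.50.
Prior failure to appear (+60%): $59437.50 × 1.6 = $95100.
Strong family ties in the jurisdiction (−25%): $95100 × 0.75 = $71325.
$71325 is within the $225000 maximum.
$71325 is at or above the $4500 minimum.

$71325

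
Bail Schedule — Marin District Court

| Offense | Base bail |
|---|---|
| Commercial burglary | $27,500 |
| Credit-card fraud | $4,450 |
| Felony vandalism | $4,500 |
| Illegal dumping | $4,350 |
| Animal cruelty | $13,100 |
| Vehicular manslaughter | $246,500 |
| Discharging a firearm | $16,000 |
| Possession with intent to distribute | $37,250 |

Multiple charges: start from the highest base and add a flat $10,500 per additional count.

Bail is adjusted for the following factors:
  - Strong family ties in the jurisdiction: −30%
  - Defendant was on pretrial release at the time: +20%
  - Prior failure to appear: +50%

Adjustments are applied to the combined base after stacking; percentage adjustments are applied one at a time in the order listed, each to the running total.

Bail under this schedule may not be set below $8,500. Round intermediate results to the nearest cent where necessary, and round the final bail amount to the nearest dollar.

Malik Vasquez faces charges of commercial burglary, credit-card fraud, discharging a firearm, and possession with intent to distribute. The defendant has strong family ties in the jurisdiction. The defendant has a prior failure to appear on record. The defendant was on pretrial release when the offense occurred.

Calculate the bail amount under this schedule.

Base amounts from the schedule: commercial burglary $27,500; credit-card fraud $4,450; discharging a firearm $16,000; possession with intent to distribute $37,250.
Stacking rule: highest base plus $10,500 per additional charge. Highest is possession with intent to distribute at $37,250; 3 additional charges → +$31,500. Combined base = $68,750.
Strong family ties in the jurisdiction (−30%): $68,750 × 0.7 = $48,125.
Defendant was on pretrial release at the time (+20%): $48,125 × 1.2 = $57,750.
Prior failure to appear (+50%): $57,750 × 1.5 = $86,625.
$86,625 is at or above the $8,500 minimum.

$86,625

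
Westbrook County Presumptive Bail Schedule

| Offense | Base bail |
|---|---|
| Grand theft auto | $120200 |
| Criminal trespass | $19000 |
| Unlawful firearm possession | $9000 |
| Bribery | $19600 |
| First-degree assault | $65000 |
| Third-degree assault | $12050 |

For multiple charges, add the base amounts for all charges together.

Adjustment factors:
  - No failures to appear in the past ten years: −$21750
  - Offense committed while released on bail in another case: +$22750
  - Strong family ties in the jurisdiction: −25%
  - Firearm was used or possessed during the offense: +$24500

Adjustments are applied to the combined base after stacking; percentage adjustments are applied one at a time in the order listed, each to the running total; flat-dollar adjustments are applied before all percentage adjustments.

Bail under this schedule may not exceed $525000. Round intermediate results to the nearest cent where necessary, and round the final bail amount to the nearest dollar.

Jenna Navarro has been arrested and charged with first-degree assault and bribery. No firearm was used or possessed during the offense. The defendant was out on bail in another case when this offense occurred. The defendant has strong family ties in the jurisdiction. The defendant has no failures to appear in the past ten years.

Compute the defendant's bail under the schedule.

$64200

Base amounts from the schedule: first-degree assault $65000; bribery $19600.
Stacking rule: sum of all bases. $65000 + $19600 = $84600.
No failures to appear in the past ten years (−$21750 flat): $84600 − $21750 = $62850.
Offense committed while released on bail in another case (+$22750 flat): $62850 + $22750 = $85600.
Strong family ties in the jurisdiction (−25%): $85600 × 0.75 = $64200.
$64200 is within the $525000 maximum.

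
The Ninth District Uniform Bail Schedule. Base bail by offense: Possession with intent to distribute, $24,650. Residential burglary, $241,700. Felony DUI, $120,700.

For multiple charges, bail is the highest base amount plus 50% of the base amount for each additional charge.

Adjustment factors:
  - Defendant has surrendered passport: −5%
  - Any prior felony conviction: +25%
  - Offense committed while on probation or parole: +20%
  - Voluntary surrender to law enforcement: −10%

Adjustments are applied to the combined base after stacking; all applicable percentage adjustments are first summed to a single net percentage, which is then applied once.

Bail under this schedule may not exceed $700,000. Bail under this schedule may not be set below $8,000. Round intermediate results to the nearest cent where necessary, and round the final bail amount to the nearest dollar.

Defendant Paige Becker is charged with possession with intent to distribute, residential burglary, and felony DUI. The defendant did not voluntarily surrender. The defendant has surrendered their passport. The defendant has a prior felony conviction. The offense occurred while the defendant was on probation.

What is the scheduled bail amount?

Base amounts from the schedule: possession with intent to distribute $24,650; residential burglary $241,700; felony DUI $120,700.
Stacking rule: highest base plus 50% of each additional charge. Highest is residential burglary at $241,700. Additional: $24,650 × 50% = $12,325; $120,700 × 50% = $60,350. Combined base = $241,700 + $72,675 = $314,375.
Net percentage adjustment: −5% +25% +20% = +40%. $314,375 × 1.4 = $440,125.
$440,125 is within the $700,000 maximum.
$440,125 is at or above the $8,000 minimum.

$440,125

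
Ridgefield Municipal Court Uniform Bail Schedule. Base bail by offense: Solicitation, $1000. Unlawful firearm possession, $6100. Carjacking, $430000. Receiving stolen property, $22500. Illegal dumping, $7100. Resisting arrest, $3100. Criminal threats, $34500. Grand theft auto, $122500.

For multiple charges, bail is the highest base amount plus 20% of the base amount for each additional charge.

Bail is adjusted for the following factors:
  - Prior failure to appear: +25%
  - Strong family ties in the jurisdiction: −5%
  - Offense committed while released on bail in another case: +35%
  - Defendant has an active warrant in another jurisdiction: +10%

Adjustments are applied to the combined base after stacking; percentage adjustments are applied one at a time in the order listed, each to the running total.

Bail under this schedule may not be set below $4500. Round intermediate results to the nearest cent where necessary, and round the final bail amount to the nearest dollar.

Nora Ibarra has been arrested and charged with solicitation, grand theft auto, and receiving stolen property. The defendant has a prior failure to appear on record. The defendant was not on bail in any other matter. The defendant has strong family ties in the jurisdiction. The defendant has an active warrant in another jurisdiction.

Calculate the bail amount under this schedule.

Base amounts from the schedule: solicitation $1000; grand theft auto $122500; receiving stolen property $22500.
Stacking rule: highest base plus 20% of each additional charge. Highest is grand theft auto at $122500. Additional: $1000 × 20% = $200; $22500 × 20% = $4500. Combined base = $122500 + $4700 = $127200.
Prior failure to appear (+25%): $127200 × 1.25 = $159000.
Strong family ties in the jurisdiction (−5%): $159000 × 0.95 = $151050.
Defendant has an active warrant in another jurisdiction (+10%): $151050 × 1.1 = $166155.
$166155 is at or above the $4500 minimum.

$166155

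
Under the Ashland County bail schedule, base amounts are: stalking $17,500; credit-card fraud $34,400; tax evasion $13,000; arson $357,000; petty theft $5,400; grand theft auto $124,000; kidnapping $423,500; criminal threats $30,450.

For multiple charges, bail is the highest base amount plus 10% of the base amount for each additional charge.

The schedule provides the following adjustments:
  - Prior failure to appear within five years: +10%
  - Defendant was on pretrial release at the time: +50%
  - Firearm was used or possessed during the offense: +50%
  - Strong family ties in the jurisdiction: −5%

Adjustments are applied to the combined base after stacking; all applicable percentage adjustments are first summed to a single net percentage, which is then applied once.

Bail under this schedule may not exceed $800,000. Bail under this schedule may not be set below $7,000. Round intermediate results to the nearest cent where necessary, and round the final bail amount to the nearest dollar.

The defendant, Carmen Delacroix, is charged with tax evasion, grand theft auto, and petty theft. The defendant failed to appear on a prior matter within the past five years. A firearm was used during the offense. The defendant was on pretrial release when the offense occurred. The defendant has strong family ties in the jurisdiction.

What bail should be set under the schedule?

Base amounts from the schedule: tax evasion $13,000; grand theft auto $124,000; petty theft $5,400.
Stacking rule: highest base plus 10% of each additional charge. Highest is grand theft auto at $124,000. Additional: $13,000 × 10% = $1,300; $5,400 × 10% = $540. Combined base = $124,000 + $1,840 = $125,840.
Net percentage adjustment: +10% +50% +50% −5% = +105%. $125,840 × 2.05 = $257,972.
$257,972 is within the $800,000 maximum.
$257,972 is at or above the $7,000 minimum.

$257,972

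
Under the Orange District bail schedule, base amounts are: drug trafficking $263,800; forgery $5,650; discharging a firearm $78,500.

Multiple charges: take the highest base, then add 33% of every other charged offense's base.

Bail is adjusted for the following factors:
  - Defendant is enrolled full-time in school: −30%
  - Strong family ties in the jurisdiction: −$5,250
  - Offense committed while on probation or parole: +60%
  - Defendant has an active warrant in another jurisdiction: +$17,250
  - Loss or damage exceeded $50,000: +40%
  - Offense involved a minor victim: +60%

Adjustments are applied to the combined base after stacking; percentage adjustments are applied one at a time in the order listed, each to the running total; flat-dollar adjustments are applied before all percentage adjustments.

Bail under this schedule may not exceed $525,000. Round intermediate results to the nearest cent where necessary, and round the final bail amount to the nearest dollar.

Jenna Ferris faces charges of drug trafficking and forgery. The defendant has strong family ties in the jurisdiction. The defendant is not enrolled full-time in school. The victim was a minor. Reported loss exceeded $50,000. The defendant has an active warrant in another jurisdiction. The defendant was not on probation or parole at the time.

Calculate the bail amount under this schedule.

$525,000

Base amounts from the schedule: drug trafficking $263,800; forgery $5,650.
Stacking rule: highest base plus 33% of each additional charge. Highest is drug trafficking at $263,800. Additional: $5,650 × 33% = $1,864.50. Combined base = $263,800 + $1,864.50 = $265,664.50.
Strong family ties in the jurisdiction (−$5,250 flat): $265,664.50 − $5,250 = $260,414.50.
Defendant has an active warrant in another jurisdiction (+$17,250 flat): $260,414.50 + $17,250 = $277,664.50.
Loss or damage exceeded $50,000 (+40%): $277,664.50 × 1.4 = $388,730.30.
Offense involved a minor victim (+60%): $388,730.30 × 1.6 = $621,968.48.
Result $621,968.48 exceeds the maximum of $525,000; bail is capped at $525,000.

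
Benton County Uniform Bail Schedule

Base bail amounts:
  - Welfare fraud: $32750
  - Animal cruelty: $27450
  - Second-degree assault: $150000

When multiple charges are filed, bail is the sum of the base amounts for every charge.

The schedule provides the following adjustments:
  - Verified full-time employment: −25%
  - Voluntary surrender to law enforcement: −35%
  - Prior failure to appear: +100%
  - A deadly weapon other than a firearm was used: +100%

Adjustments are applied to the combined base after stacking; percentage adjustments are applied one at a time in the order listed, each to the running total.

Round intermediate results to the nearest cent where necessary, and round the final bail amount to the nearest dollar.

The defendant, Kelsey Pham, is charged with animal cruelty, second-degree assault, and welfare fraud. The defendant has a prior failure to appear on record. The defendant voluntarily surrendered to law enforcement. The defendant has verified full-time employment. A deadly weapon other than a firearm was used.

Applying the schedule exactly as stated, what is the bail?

$409890

Base amounts from the schedule: animal cruelty $27450; second-degree assault $150000; welfare fraud $32750.
Stacking rule: sum of all bases. $27450 + $150000 + $32750 = $210200.
Verified full-time employment (−25%): $210200 × 0.75 = $157650.
Voluntary surrender to law enforcement (−35%): $157650 × 0.65 = $102472.50.
Prior failure to appear (+100%): $102472.50 × 2 = $204945.
A deadly weapon other than a firearm was used (+100%): $204945 × 2 = $409890.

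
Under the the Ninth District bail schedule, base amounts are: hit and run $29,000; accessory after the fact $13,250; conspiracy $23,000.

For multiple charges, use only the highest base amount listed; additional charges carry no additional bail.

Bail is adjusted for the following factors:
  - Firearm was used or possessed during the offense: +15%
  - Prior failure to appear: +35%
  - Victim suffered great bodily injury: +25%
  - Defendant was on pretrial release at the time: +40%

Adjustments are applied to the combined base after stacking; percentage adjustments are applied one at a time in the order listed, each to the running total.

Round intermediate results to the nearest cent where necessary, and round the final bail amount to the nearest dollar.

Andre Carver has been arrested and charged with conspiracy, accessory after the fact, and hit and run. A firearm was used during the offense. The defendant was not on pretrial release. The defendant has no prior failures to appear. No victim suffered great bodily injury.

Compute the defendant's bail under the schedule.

Base amounts from the schedule: conspiracy $23,000; accessory after the fact $13,250; hit and run $29,000.
Stacking rule: use the highest base only. Highest is hit and run at $29,000. Combined base = $29,000.
Firearm was used or possessed during the offense (+15%): $29,000 × 1.15 = $33,350.

$33,350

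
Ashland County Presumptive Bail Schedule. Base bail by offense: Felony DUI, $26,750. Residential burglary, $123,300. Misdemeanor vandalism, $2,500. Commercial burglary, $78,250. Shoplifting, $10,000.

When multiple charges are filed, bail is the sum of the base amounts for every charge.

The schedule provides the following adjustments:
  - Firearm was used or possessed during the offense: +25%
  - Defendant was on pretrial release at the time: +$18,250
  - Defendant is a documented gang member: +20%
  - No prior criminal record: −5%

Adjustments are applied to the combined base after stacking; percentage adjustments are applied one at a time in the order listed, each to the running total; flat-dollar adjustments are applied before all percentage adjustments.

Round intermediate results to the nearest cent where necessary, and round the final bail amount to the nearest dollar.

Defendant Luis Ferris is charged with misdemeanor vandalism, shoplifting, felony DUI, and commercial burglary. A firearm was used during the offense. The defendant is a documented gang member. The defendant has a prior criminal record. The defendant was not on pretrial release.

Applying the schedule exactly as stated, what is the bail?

$176,250

Base amounts from the schedule: misdemeanor vandalism $2,500; shoplifting $10,000; felony DUI $26,750; commercial burglary $78,250.
Stacking rule: sum of all bases. $2,500 + $10,000 + $26,750 + $78,250 = $117,500.
Firearm was used or possessed during the offense (+25%): $117,500 × 1.25 = $146,875.
Defendant is a documented gang member (+20%): $146,875 × 1.2 = $176,250.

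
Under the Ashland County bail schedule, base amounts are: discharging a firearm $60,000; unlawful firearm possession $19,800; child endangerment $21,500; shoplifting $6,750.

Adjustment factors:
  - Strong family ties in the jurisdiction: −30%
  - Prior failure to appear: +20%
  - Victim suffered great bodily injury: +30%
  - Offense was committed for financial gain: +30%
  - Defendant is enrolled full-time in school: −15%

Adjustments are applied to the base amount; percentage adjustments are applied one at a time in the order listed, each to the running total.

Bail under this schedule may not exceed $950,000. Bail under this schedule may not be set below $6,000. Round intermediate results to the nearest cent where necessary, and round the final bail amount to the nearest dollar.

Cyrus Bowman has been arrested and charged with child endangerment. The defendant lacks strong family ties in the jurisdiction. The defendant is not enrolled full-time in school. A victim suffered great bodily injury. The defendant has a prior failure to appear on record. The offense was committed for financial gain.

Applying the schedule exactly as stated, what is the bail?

Base amounts from the schedule: child endangerment $21,500.
Single charge. Combined base = $21,500.
Prior failure to appear (+20%): $21,500 × 1.2 = $25,800.
Victim suffered great bodily injury (+30%): $25,800 × 1.3 = $33,540.
Offense was committed for financial gain (+30%): $33,540 × 1.3 = $43,602.
$43,602 is within the $950,000 maximum.
$43,602 is at or above the $6,000 minimum.

$43,602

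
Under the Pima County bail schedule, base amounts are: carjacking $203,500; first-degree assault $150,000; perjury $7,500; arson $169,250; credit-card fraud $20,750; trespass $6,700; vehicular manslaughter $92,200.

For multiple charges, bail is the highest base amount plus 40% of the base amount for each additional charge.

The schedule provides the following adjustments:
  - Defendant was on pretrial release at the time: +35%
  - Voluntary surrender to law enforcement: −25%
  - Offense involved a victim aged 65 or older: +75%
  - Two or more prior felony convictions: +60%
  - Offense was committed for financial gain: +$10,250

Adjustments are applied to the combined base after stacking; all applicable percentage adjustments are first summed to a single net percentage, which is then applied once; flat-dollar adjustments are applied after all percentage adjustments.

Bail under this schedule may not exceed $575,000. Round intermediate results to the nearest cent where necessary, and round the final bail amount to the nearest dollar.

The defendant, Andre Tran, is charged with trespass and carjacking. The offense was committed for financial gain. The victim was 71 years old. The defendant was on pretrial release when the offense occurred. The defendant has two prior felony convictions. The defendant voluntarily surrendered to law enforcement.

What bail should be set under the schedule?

$515,391

Base amounts from the schedule: trespass $6,700; carjacking $203,500.
Stacking rule: highest base plus 40% of each additional charge. Highest is carjacking at $203,500. Additional: $6,700 × 40% = $2,680. Combined base = $203,500 + $2,680 = $206,180.
Net percentage adjustment: +35% −25% +75% +60% = +145%. $206,180 × 2.45 = $505,141.
Offense was committed for financial gain (+$10,250 flat): $505,141 + $10,250 = $515,391.
$515,391 is within the $575,000 maximum.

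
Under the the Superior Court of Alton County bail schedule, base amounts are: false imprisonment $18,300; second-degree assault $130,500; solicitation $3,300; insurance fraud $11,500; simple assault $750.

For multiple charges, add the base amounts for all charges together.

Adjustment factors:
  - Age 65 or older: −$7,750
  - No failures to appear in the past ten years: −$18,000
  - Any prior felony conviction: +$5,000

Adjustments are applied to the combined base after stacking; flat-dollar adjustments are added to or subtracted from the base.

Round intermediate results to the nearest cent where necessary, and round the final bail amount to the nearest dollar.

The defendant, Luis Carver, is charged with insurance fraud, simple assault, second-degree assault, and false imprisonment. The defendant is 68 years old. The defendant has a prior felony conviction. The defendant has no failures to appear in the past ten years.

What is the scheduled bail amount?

$140,300

Base amounts from the schedule: insurance fraud $11,500; simple assault $750; second-degree assault $130,500; false imprisonment $18,300.
Stacking rule: sum of all bases. $11,500 + $750 + $130,500 + $18,300 = $161,050.
Age 65 or older (−$7,750 flat): $161,050 − $7,750 = $153,300.
No failures to appear in the past ten years (−$18,000 flat): $153,300 − $18,000 = $135,300.
Any prior felony conviction (+$5,000 flat): $135,300 + $5,000 = $140,300.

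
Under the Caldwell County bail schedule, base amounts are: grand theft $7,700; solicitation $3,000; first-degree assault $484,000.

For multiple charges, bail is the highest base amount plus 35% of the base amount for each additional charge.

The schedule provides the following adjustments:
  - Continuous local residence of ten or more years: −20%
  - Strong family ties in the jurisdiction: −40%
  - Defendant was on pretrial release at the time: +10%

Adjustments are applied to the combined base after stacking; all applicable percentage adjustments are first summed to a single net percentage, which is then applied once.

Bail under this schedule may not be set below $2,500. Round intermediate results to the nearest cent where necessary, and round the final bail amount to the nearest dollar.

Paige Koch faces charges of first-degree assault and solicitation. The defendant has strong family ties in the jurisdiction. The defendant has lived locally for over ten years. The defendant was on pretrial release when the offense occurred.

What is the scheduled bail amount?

Base amounts from the schedule: first-degree assault $484,000; solicitation $3,000.
Stacking rule: highest base plus 35% of each additional charge. Highest is first-degree assault at $484,000. Additional: $3,000 × 35% = $1,050. Combined base = $484,000 + $1,050 = $485,050.
Net percentage adjustment: −20% −40% +10% = −50%. $485,050 × 0.5 = $242,525.
$242,525 is at or above the $2,500 minimum.

$242,525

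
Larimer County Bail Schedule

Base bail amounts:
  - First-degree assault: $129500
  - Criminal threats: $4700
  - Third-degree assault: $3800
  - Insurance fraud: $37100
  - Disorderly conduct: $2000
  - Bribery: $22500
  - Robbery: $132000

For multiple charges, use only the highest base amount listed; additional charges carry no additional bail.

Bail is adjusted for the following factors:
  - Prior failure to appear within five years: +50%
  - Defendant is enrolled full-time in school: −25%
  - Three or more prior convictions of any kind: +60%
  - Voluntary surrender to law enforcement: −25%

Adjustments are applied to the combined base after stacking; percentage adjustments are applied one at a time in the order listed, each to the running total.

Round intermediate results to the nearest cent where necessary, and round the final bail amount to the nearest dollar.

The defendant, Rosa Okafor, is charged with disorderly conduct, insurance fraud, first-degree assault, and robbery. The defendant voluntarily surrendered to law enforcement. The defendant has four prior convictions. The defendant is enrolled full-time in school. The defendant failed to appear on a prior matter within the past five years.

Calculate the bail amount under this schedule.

Base amounts from the schedule: disorderly conduct $2000; insurance fraud $37100; first-degree assault $129500; robbery $132000.
Stacking rule: use the highest base only. Highest is robbery at $132000. Combined base = $132000.
Prior failure to appear within five years (+50%): $132000 × 1.5 = $198000.
Defendant is enrolled full-time in school (−25%): $198000 × 0.75 = $148500.
Three or more prior convictions of any kind (+60%): $148500 × 1.6 = $237600.
Voluntary surrender to law enforcement (−25%): $237600 × 0.75 = $178200.

$178200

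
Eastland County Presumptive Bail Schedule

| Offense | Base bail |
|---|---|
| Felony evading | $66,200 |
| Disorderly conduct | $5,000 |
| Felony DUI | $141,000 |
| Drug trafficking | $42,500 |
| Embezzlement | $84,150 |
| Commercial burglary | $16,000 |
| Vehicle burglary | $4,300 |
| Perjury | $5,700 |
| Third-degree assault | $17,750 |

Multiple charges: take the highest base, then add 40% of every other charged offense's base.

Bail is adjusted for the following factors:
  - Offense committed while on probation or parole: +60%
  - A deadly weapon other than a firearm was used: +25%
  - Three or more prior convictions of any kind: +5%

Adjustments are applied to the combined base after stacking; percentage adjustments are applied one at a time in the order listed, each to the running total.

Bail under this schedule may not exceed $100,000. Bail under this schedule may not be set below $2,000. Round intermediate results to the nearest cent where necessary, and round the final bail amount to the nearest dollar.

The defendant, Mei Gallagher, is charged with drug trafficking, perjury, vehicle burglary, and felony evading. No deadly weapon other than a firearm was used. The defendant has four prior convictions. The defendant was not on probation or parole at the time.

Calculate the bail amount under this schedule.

$91,560

Base amounts from the schedule: drug trafficking $42,500; perjury $5,700; vehicle burglary $4,300; felony evading $66,200.
Stacking rule: highest base plus 40% of each additional charge. Highest is felony evading at $66,200. Additional: $42,500 × 40% = $17,000; $5,700 × 40% = $2,280; $4,300 × 40% = $1,720. Combined base = $66,200 + $21,000 = $87,200.
Three or more prior convictions of any kind (+5%): $87,200 × 1.05 = $91,560.
$91,560 is within the $100,000 maximum.
$91,560 is at or above the $2,000 minimum.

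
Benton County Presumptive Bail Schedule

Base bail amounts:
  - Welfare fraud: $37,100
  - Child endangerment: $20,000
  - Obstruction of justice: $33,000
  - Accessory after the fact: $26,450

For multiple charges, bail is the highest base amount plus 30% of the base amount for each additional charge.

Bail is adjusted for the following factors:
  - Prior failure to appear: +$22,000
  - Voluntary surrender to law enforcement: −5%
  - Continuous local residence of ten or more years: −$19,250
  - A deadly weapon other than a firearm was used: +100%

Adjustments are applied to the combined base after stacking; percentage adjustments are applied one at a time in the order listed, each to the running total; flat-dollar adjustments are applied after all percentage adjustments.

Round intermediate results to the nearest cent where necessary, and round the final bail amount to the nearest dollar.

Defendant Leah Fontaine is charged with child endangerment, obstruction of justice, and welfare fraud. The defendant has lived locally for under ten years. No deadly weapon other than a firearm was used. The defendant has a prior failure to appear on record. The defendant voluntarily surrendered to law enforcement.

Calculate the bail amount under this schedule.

Base amounts from the schedule: child endangerment $20,000; obstruction of justice $33,000; welfare fraud $37,100.
Stacking rule: highest base plus 30% of each additional charge. Highest is welfare fraud at $37,100. Additional: $20,000 × 30% = $6,000; $33,000 × 30% = $9,900. Combined base = $37,100 + $15,900 = $53,000.
Voluntary surrender to law enforcement (−5%): $53,000 × 0.95 = $50,350.
Prior failure to appear (+$22,000 flat): $50,350 + $22,000 = $72,350.

$72,350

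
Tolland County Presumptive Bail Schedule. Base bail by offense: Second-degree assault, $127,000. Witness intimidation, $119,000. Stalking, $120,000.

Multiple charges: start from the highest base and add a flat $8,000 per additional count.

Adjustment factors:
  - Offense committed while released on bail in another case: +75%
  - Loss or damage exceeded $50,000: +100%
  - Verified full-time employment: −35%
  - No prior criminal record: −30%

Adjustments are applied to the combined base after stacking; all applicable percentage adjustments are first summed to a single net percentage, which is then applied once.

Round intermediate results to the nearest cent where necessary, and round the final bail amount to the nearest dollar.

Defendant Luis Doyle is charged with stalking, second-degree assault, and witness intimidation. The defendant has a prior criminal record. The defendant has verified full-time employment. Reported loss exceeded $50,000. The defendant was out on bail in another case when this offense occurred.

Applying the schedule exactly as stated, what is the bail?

Base amounts from the schedule: stalking $120,000; second-degree assault $127,000; witness intimidation $119,000.
Stacking rule: highest base plus $8,000 per additional charge. Highest is second-degree assault at $127,000; 2 additional charges → +$16,000. Combined base = $143,000.
Net percentage adjustment: +75% +100% −35% = +140%. $143,000 × 2.4 = $343,200.

$343,200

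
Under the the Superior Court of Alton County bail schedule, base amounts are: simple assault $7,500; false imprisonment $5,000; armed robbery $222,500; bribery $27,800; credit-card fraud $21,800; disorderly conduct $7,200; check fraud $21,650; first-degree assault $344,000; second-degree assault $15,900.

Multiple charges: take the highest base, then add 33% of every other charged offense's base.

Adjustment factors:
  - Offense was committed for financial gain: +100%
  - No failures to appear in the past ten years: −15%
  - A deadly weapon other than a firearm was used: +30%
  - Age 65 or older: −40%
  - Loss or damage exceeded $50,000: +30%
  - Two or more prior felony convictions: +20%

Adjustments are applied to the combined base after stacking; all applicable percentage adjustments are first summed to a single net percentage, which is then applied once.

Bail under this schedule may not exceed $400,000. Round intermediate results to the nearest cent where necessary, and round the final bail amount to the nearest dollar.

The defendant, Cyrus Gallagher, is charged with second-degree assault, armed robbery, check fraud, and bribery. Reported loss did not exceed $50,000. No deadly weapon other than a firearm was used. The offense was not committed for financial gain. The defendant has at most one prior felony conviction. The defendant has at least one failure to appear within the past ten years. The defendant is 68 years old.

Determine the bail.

Base amounts from the schedule: second-degree assault $15,900; armed robbery $222,500; check fraud $21,650; bribery $27,800.
Stacking rule: highest base plus 33% of each additional charge. Highest is armed robbery at $222,500. Additional: $15,900 × 33% = $5,247; $21,650 × 33% = $7,144.50; $27,800 × 33% = $9,174. Combined base = $222,500 + $21,565.50 = $244,065.50.
Age 65 or older (−40%): $244,065.50 × 0.6 = $146,439.30.
$146,439.30 is within the $400,000 maximum.
Rounded to the nearest dollar: $146,439.

$146,439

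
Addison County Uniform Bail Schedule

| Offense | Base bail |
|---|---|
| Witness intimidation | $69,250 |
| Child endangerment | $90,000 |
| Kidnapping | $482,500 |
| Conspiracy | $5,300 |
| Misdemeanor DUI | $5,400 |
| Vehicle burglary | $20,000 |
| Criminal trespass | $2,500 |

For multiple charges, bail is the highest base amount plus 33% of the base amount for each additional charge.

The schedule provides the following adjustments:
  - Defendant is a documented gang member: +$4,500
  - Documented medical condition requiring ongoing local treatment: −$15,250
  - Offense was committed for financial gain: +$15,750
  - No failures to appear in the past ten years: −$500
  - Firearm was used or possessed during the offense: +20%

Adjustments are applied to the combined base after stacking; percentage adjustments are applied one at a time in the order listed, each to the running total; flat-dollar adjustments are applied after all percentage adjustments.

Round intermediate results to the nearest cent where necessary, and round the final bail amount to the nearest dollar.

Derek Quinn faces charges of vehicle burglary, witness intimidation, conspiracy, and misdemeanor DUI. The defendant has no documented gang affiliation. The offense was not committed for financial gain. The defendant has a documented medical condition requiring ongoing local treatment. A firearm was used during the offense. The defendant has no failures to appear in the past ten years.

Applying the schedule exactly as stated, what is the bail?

$79,507

Base amounts from the schedule: vehicle burglary $20,000; witness intimidation $69,250; conspiracy $5,300; misdemeanor DUI $5,400.
Stacking rule: highest base plus 33% of each additional charge. Highest is witness intimidation at $69,250. Additional: $20,000 × 33% = $6,600; $5,300 × 33% = $1,749; $5,400 × 33% = $1,782. Combined base = $69,250 + $10,131 = $79,381.
Firearm was used or possessed during the offense (+20%): $79,381 × 1.2 = $95,257.20.
Documented medical condition requiring ongoing local treatment (−$15,250 flat): $95,257.20 − $15,250 = $80,007.20.
No failures to appear in the past ten years (−$500 flat): $80,007.20 − $500 = $79,507.20.
Rounded to the nearest dollar: $79,507.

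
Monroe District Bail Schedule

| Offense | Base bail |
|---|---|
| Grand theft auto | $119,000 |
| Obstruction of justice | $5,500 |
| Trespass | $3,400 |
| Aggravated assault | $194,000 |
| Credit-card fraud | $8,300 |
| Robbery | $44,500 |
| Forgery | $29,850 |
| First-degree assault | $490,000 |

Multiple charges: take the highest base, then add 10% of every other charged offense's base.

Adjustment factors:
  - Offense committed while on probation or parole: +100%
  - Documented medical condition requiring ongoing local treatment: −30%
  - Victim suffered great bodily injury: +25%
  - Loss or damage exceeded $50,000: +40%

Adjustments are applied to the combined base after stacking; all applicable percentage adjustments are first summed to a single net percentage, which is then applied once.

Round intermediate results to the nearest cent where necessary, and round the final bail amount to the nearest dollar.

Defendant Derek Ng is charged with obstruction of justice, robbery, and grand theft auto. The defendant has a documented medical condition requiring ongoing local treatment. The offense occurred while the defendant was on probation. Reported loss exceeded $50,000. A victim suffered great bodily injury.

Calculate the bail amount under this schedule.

$291,400

Base amounts from the schedule: obstruction of justice $5,500; robbery $44,500; grand theft auto $119,000.
Stacking rule: highest base plus 10% of each additional charge. Highest is grand theft auto at $119,000. Additional: $5,500 × 10% = $550; $44,500 × 10% = $4,450. Combined base = $119,000 + $5,000 = $124,000.
Net percentage adjustment: +100% −30% +25% +40% = +135%. $124,000 × 2.35 = $291,400.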